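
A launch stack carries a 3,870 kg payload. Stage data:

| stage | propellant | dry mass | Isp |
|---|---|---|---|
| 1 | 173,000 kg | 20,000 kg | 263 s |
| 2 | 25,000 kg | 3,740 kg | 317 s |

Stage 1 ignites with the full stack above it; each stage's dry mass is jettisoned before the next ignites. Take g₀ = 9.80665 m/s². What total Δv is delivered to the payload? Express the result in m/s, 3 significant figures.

Ignition mass of stage 1 = 173,000+20,000 + 25,000+3,740 + 3,870 = 225,610 kg.
Stage 1: m₀ = 225,610 kg, m_f = 225,610 − 173,000 = 52,610 kg; Δv = 263×9.80665×ln(4.288) = 2579.1×1.4559 ≈ 3755 m/s.
Stage 2: m₀ = 32,610 kg, m_f = 32,610 − 25,000 = 7,610 kg; Δv = 317×9.80665×ln(4.285) = 3108.7×1.4552 ≈ 4524 m/s.
Total Δv = 3755 + 4524 = 8279 m/s.

Δv ≈ 8280 m/s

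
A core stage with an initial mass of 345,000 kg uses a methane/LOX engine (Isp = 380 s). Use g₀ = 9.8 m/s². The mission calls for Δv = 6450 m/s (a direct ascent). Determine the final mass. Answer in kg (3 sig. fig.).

final mass ≈ 61000 kg

v_e = Isp · g₀ = 380 × 9.8 = 3724.0 m/s.
From the ideal rocket equation, m₀/m_f = exp(Δv / v_e) = exp(6450 / 3724.0) = exp(1.7320) = 5.6520.
m_f = m₀ / 5.6520 = 345,000 / 5.6520 = 61,040.3 kg.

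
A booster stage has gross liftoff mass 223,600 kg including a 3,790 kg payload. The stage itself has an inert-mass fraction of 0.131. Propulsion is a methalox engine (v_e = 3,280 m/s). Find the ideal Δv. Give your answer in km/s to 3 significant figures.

Δv ≈ 6.32 km/s

Stage wet mass = m₀ − payload = 223,600 − 3,790 = 219,810 kg.
Stage dry mass = ε × stage wet mass = 0.131 × 219,810 = 28,795.1 kg.
Burnout mass m_f = stage dry + payload = 28,795.1 + 3,790 = 32,585.1 kg.
Δv = v_e · ln(223,600/32,585.1) = 3280.0 × ln(6.862) = 3280.0 × 1.9260 ≈ 6317 m/s.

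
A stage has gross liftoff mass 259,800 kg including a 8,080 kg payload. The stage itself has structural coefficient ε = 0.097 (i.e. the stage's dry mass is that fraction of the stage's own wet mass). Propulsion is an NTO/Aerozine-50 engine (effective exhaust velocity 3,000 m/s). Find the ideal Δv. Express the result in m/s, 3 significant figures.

Δv ≈ 6240 m/s

Stage wet mass = m₀ − payload = 259,800 − 8,080 = 251,720 kg.
Stage dry mass = ε × stage wet mass = 0.097 × 251,720 = 24,416.8 kg.
Burnout mass m_f = stage dry + payload = 24,416.8 + 8,080 = 32,496.8 kg.
Δv = v_e · ln(259,800/32,496.8) = 3000.0 × ln(7.995) = 3000.0 × 2.0788 ≈ 6236 m/s.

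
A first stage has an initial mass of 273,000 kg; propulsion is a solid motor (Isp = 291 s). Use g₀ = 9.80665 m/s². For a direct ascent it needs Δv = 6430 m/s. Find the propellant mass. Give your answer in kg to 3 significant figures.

v_e = Isp · g₀ = 291 × 9.80665 = 2853.7 m/s.
m₀/m_f = exp(Δv / v_e) = exp(6430 / 2853.7) = exp(2.2532) = 9.5180.
m_f = 273,000 / 9.5180 = 28,682.5 kg, so propellant = m₀ − m_f = 273,000 − 28,682.5 = 244,317.5 kg.

propellant mass ≈ 244000 kg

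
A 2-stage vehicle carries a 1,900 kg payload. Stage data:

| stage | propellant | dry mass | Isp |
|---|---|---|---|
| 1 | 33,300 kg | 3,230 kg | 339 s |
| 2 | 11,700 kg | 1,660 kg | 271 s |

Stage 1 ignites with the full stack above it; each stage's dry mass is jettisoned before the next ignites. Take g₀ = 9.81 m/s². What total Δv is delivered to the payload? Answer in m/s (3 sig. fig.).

Ignition mass of stage 1 = 33,300+3,230 + 11,700+1,660 + 1,900 = 51,790 kg.
Stage 1: m₀ = 51,790 kg, m_f = 51,790 − 33,300 = 18,490 kg; Δv = 339×9.81×ln(2.801) = 3325.6×1.0300 ≈ 3425 m/s.
Stage 2: m₀ = 15,260 kg, m_f = 15,260 − 11,700 = 3,560 kg; Δv = 271×9.81×ln(4.287) = 2658.5×1.4555 ≈ 3869 m/s.
Total Δv = 3425 + 3869 = 7294 m/s.

Δv ≈ 7290 m/s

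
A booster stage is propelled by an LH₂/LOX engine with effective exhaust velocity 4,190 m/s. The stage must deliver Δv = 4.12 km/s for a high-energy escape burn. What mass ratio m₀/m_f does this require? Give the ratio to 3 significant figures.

Using Δv = v_e ln(m₀/m_f): m₀/m_f = exp(Δv / v_e) = exp(4120 / 4190.0) = exp(0.9833) = 2.6732.

mass ratio ≈ 2.67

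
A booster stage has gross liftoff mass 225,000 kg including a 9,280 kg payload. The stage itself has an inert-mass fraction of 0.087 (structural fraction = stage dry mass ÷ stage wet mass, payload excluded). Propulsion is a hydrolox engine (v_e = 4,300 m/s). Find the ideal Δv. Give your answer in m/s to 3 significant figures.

Stage wet mass = m₀ − payload = 225,000 − 9,280 = 215,720 kg.
Stage dry mass = ε × stage wet mass = 0.087 × 215,720 = 18,767.6 kg.
Burnout mass m_f = stage dry + payload = 18,767.6 + 9,280 = 28,047.6 kg.
By the Tsiolkovsky rocket equation, Δv = v_e · ln(225,000/28,047.6) = 4300.0 × ln(8.022) = 4300.0 × 2.0822 ≈ 8953 m/s.

Δv ≈ 8950 m/s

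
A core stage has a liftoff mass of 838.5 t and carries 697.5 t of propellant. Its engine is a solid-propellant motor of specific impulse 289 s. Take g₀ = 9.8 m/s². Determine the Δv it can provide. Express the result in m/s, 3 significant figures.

v_e = Isp · g₀ = 289 × 9.8 = 2832.2 m/s.
m_f = m₀ − m_prop = 838.5 − 697.5 = 141 t.
Δv = v_e · ln(m₀/m_f) = 2832.2 × ln(5.947) = 2832.2 × 1.7829 ≈ 5049.4 m/s.

Δv ≈ 5050 m/s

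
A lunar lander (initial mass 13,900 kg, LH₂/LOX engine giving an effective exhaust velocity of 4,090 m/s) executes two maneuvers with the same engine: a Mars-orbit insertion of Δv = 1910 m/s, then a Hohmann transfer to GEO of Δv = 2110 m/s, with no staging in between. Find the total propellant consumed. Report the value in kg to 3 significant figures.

total propellant consumed ≈ 8700 kg

After the first burn: m = 13900 × exp(−1910/4090.0) = 13900 × 0.62688 = 8,713.63 kg.
After the second burn: m = 8,713.63 × exp(−2110/4090.0) = 8,713.63 × 0.59697 = 5,201.78 kg.
Total propellant = m₀ − m_final = 13900 − 5,201.78 = 8,698.22 kg.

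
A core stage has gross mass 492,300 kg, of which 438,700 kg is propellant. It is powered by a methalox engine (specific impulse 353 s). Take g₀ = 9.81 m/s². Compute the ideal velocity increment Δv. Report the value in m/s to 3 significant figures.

Δv ≈ 7680 m/s

v_e = Isp · g₀ = 353 × 9.81 = 3462.9 m/s.
m_f = m₀ − m_prop = 492,300 − 438,700 = 53,600 kg.
Rocket equation: Δv = v_e · ln(m₀/m_f) = 3462.9 × ln(9.185) = 3462.9 × 2.2175 ≈ 7679.2 m/s.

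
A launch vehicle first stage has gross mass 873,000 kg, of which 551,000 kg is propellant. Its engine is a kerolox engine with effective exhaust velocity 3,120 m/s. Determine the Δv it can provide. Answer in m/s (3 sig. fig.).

Δv ≈ 3110 m/s

m_f = m₀ − m_prop = 873,000 − 551,000 = 322,000 kg.
Rocket equation: Δv = v_e · ln(m₀/m_f) = 3120.0 × ln(2.711) = 3120.0 × 0.9974 ≈ 3111.8 m/s.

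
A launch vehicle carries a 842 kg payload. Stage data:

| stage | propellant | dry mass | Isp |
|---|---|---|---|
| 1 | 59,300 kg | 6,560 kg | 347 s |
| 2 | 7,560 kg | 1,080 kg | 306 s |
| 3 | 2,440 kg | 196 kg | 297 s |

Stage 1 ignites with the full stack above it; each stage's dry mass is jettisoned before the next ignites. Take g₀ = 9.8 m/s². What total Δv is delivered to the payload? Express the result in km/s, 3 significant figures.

Δv ≈ 11.3 km/s

Ignition mass of stage 1 = 59,300+6,560 + 7,560+1,080 + 2,440+196 + 842 = 77,978 kg.
Stage 1: m₀ = 77,978 kg, m_f = 77,978 − 59,300 = 18,678 kg; Δv = 347×9.8×ln(4.175) = 3400.6×1.4291 ≈ 4860 m/s.
Stage 2: m₀ = 12,118 kg, m_f = 12,118 − 7,560 = 4,558 kg; Δv = 306×9.8×ln(2.659) = 2998.8×0.9778 ≈ 2932 m/s.
Stage 3: m₀ = 3,478 kg, m_f = 3,478 − 2,440 = 1,038 kg; Δv = 297×9.8×ln(3.351) = 2910.6×1.2092 ≈ 3519 m/s.
Total Δv = 4860 + 2932 + 3519 = 11311 m/s.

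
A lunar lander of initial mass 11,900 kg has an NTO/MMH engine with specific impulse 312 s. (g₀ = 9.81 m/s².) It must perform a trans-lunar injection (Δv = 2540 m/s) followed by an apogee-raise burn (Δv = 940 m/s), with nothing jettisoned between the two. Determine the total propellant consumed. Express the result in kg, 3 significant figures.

v_e = Isp · g₀ = 312 × 9.81 = 3060.7 m/s.
After the first burn: m = 11900 × exp(−2540/3060.7) = 11900 × 0.43611 = 5,189.71 kg.
After the second burn: m = 5,189.71 × exp(−940/3060.7) = 5,189.71 × 0.73556 = 3,817.34 kg.
Total propellant = m₀ − m_final = 11900 − 3,817.34 = 8,082.66 kg.

total propellant consumed ≈ 8080 kg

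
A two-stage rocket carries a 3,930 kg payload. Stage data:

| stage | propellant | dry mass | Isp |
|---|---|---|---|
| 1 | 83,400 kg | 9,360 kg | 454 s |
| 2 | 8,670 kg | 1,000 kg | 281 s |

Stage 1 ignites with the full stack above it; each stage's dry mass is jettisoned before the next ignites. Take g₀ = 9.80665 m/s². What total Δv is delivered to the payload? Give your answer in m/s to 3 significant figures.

Ignition mass of stage 1 = 83,400+9,360 + 8,670+1,000 + 3,930 = 106,360 kg.
Stage 1: m₀ = 106,360 kg, m_f = 106,360 − 83,400 = 22,960 kg; Δv = 454×9.80665×ln(4.632) = 4452.2×1.5331 ≈ 6826 m/s.
Stage 2: m₀ = 13,600 kg, m_f = 13,600 − 8,670 = 4,930 kg; Δv = 281×9.80665×ln(2.759) = 2755.7×1.0147 ≈ 2796 m/s.
Total Δv = 6826 + 2796 = 9622 m/s.

Δv ≈ 9620 m/s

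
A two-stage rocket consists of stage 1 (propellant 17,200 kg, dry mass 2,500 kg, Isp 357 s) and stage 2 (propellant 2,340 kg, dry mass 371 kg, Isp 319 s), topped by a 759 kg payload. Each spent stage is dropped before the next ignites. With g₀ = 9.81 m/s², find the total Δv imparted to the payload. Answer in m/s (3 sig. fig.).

Δv ≈ 8260 m/s

Ignition mass of stage 1 = 17,200+2,500 + 2,340+371 + 759 = 23,170 kg.
Stage 1: m₀ = 23,170 kg, m_f = 23,170 − 17,200 = 5,970 kg; Δv = 357×9.81×ln(3.881) = 3502.2×1.3561 ≈ 4749 m/s.
Stage 2: m₀ = 3,470 kg, m_f = 3,470 − 2,340 = 1,130 kg; Δv = 319×9.81×ln(3.071) = 3129.4×1.1219 ≈ 3511 m/s.
Total Δv = 4749 + 3511 = 8260 m/s.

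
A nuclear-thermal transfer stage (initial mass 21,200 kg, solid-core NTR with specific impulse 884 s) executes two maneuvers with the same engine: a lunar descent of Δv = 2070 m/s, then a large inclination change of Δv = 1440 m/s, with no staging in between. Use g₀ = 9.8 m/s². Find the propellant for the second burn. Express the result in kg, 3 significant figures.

propellant for the second burn ≈ 2560 kg

v_e = Isp · g₀ = 884 × 9.8 = 8663.2 m/s.
After the first burn: m = 21200 × exp(−2070/8663.2) = 21200 × 0.78746 = 16,694.2 kg.
After the second burn: m = 16,694.2 × exp(−1440/8663.2) = 16,694.2 × 0.84686 = 14,137.7 kg.
Second-burn propellant = 16,694.2 − 14,137.7 = 2,556.5 kg.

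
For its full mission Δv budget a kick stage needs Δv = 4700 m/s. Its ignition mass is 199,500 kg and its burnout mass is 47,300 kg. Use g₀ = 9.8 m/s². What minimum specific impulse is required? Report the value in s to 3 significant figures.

Isp ≈ 333 s

ln(m₀/m_f) = ln(199500/47300) = ln(4.218) = 1.4393.
From the ideal rocket equation, v_e = Δv / ln(m₀/m_f) = 4700 / 1.4393 = 3265.5 m/s.
Isp = v_e / g₀ = 3265.5 / 9.8 = 333.2 s.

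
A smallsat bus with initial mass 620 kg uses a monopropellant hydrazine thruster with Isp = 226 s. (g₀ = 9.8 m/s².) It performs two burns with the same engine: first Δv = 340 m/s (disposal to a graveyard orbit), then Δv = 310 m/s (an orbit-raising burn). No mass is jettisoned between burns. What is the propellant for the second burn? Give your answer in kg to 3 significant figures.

propellant for the second burn ≈ 69.5 kg

v_e = Isp · g₀ = 226 × 9.8 = 2214.8 m/s.
After the first burn: m = 620 × exp(−340/2214.8) = 620 × 0.85769 = 531.768 kg.
After the second burn: m = 531.768 × exp(−310/2214.8) = 531.768 × 0.86939 = 462.314 kg.
Second-burn propellant = 531.768 − 462.314 = 69.454 kg.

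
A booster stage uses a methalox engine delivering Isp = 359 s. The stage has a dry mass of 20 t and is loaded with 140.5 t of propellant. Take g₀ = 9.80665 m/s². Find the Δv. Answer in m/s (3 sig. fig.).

Δv ≈ 7330 m/s

v_e = Isp · g₀ = 359 × 9.80665 = 3520.6 m/s.
m₀ = m_dry + m_prop = 20 + 140.5 = 160.5 t.
Δv = v_e · ln(m₀/m_f) = 3520.6 × ln(8.025) = 3520.6 × 2.0826 ≈ 7331.8 m/s.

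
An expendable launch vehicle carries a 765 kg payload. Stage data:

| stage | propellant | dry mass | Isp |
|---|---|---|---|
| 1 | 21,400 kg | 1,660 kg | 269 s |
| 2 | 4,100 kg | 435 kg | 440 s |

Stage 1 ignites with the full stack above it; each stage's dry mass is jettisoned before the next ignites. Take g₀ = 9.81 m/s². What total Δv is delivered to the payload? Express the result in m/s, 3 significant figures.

Ignition mass of stage 1 = 21,400+1,660 + 4,100+435 + 765 = 28,360 kg.
Stage 1: m₀ = 28,360 kg, m_f = 28,360 − 21,400 = 6,960 kg; Δv = 269×9.81×ln(4.075) = 2638.9×1.4048 ≈ 3707 m/s.
Stage 2: m₀ = 5,300 kg, m_f = 5,300 − 4,100 = 1,200 kg; Δv = 440×9.81×ln(4.417) = 4316.4×1.4854 ≈ 6412 m/s.
Total Δv = 3707 + 6412 = 10119 m/s.

Δv ≈ 10100 m/s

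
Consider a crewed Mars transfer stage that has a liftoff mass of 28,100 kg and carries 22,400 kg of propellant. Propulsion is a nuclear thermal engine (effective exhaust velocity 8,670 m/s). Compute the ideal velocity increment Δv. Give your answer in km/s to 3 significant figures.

Δv ≈ 13.8 km/s

m_f = m₀ − m_prop = 28,100 − 22,400 = 5,700 kg.
Rocket equation: Δv = v_e · ln(m₀/m_f) = 8670.0 × ln(4.93) = 8670.0 × 1.5953 ≈ 13831.3 m/s.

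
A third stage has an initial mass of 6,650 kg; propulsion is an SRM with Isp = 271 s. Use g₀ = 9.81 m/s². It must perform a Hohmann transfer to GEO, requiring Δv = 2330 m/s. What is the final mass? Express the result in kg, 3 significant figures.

v_e = Isp · g₀ = 271 × 9.81 = 2658.5 m/s.
m₀/m_f = exp(Δv / v_e) = exp(2330 / 2658.5) = exp(0.8764) = 2.4023.
m_f = m₀ / 2.4023 = 6,650 / 2.4023 = 2,768.18 kg.

final mass ≈ 2770 kg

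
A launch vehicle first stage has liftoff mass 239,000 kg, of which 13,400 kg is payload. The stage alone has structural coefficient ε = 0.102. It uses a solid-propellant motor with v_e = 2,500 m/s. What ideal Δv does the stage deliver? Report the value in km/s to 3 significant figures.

Stage wet mass = m₀ − payload = 239,000 − 13,400 = 225,600 kg.
Stage dry mass = ε × stage wet mass = 0.102 × 225,600 = 23,011.2 kg.
Burnout mass m_f = stage dry + payload = 23,011.2 + 13,400 = 36,411.2 kg.
Δv = v_e · ln(239,000/36,411.2) = 2500.0 × ln(6.564) = 2500.0 × 1.8816 ≈ 4704 m/s.

Δv ≈ 4.70 km/s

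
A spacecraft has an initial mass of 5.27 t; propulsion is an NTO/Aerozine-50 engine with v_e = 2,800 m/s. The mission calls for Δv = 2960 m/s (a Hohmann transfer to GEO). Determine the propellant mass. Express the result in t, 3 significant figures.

propellant mass ≈ 3.44 t

Rocket equation: m₀/m_f = exp(Δv / v_e) = exp(2960 / 2800.0) = exp(1.0571) = 2.8781.
m_f = 5.27 / 2.8781 = 1.83107 t, so propellant = m₀ − m_f = 5.27 − 1.83107 = 3.43893 t.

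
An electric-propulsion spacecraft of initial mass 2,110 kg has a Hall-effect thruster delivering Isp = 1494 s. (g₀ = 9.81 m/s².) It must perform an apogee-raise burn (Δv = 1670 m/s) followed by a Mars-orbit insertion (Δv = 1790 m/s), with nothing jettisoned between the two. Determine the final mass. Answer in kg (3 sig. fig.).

final mass ≈ 1670 kg

v_e = Isp · g₀ = 1494 × 9.81 = 14656.1 m/s.
After the first burn: m = 2110 × exp(−1670/14656.1) = 2110 × 0.89231 = 1,882.77 kg.
After the second burn: m = 1,882.77 × exp(−1790/14656.1) = 1,882.77 × 0.88503 = 1,666.31 kg.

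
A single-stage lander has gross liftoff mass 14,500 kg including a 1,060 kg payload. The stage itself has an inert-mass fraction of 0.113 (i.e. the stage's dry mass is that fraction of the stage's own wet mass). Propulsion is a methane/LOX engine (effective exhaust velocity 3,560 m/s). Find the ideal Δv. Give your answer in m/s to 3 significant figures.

Δv ≈ 6150 m/s

Stage wet mass = m₀ − payload = 14,500 − 1,060 = 13,440 kg.
Stage dry mass = ε × stage wet mass = 0.113 × 13,440 = 1,518.72 kg.
Burnout mass m_f = stage dry + payload = 1,518.72 + 1,060 = 2,578.72 kg.
From the ideal rocket equation, Δv = v_e · ln(14,500/2,578.72) = 3560.0 × ln(5.623) = 3560.0 × 1.7269 ≈ 6148 m/s.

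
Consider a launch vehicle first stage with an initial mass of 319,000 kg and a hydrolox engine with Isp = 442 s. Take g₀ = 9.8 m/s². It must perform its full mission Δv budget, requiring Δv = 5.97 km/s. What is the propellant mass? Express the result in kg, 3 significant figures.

propellant mass ≈ 239000 kg

v_e = Isp · g₀ = 442 × 9.8 = 4331.6 m/s.
m₀/m_f = exp(Δv / v_e) = exp(5970 / 4331.6) = exp(1.3782) = 3.9679.
m_f = 319,000 / 3.9679 = 80,395.2 kg, so propellant = m₀ − m_f = 319,000 − 80,395.2 = 238,604.8 kg.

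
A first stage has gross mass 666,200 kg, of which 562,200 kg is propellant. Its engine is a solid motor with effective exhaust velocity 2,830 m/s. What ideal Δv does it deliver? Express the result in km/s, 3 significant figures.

m_f = m₀ − m_prop = 666,200 − 562,200 = 104,000 kg.
Δv = v_e · ln(m₀/m_f) = 2830.0 × ln(6.406) = 2830.0 × 1.8572 ≈ 5255.9 m/s.

Δv ≈ 5.26 km/s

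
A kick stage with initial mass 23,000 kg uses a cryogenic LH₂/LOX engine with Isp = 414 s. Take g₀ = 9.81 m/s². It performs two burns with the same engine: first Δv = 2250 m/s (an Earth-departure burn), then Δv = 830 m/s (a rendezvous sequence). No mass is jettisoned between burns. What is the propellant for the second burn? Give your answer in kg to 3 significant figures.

propellant for the second burn ≈ 2440 kg

v_e = Isp · g₀ = 414 × 9.81 = 4061.3 m/s.
After the first burn: m = 23000 × exp(−2250/4061.3) = 23000 × 0.57464 = 13,216.7 kg.
After the second burn: m = 13,216.7 × exp(−830/4061.3) = 13,216.7 × 0.81516 = 10,773.7 kg.
Second-burn propellant = 13,216.7 − 10,773.7 = 2,443 kg.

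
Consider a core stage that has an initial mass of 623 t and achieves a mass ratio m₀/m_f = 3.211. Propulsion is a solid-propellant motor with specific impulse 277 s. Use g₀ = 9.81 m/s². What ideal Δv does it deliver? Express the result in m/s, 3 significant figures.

Δv ≈ 3170 m/s

v_e = Isp · g₀ = 277 × 9.81 = 2717.4 m/s.
Δv = v_e · ln(3.211) = 2717.4 × 1.1666 ≈ 3170.0 m/s.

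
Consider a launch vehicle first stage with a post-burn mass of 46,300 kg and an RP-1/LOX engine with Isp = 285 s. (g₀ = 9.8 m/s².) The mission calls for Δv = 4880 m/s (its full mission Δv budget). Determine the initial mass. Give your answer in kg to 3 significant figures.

initial mass ≈ 266000 kg

v_e = Isp · g₀ = 285 × 9.8 = 2793.0 m/s.
m₀/m_f = exp(Δv / v_e) = exp(4880 / 2793.0) = exp(1.7472) = 5.7387.
m₀ = m_f × 5.7387 = 46,300 × 5.7387 = 265,702 kg.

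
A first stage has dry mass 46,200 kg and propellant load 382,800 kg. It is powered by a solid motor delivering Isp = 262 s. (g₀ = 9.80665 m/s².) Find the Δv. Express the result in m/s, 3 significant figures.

v_e = Isp · g₀ = 262 × 9.80665 = 2569.3 m/s.
m₀ = m_dry + m_prop = 46,200 + 382,800 = 429,000 kg.
Using Δv = v_e ln(m₀/m_f): Δv = v_e · ln(m₀/m_f) = 2569.3 × ln(9.286) = 2569.3 × 2.2285 ≈ 5725.7 m/s.

Δv ≈ 5730 m/s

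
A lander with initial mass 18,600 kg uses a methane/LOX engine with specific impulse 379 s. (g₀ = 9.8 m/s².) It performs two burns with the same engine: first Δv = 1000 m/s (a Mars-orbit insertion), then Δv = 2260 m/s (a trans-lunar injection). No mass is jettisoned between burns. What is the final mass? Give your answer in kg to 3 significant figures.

final mass ≈ 7730 kg

v_e = Isp · g₀ = 379 × 9.8 = 3714.2 m/s.
After the first burn: m = 18600 × exp(−1000/3714.2) = 18600 × 0.76396 = 14,209.7 kg.
After the second burn: m = 14,209.7 × exp(−2260/3714.2) = 14,209.7 × 0.54418 = 7,732.63 kg.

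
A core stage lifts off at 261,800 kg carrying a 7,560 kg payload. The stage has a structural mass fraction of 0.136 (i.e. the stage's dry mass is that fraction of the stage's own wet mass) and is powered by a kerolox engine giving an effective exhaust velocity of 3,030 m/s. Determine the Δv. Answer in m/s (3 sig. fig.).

Δv ≈ 5530 m/s

Stage wet mass = m₀ − payload = 261,800 − 7,560 = 254,240 kg.
Stage dry mass = ε × stage wet mass = 0.136 × 254,240 = 34,576.6 kg.
Burnout mass m_f = stage dry + payload = 34,576.6 + 7,560 = 42,136.6 kg.
Using Δv = v_e ln(m₀/m_f): Δv = v_e · ln(261,800/42,136.6) = 3030.0 × ln(6.213) = 3030.0 × 1.8267 ≈ 5535 m/s.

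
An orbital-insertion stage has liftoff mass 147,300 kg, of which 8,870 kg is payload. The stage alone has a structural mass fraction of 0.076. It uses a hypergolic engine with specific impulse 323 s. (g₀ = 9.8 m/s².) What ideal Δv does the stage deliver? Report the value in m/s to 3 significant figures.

Stage wet mass = m₀ − payload = 147,300 − 8,870 = 138,430 kg.
Stage dry mass = ε × stage wet mass = 0.076 × 138,430 = 10,520.7 kg.
Burnout mass m_f = stage dry + payload = 10,520.7 + 8,870 = 19,390.7 kg.
v_e = Isp · g₀ = 323 × 9.8 = 3165.4 m/s.
Δv = v_e · ln(147,300/19,390.7) = 3165.4 × ln(7.596) = 3165.4 × 2.0277 ≈ 6418 m/s.

Δv ≈ 6420 m/s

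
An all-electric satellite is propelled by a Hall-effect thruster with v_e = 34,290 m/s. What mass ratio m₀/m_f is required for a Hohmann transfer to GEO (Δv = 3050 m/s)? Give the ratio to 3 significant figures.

From the ideal rocket equation, m₀/m_f = exp(Δv / v_e) = exp(3050 / 34290.0) = exp(0.0889) = 1.0930.

mass ratio ≈ 1.09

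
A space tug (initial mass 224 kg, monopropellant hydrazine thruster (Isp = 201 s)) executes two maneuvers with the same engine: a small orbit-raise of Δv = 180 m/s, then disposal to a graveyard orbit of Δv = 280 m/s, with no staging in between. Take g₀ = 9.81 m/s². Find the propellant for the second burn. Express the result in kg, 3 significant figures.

propellant for the second burn ≈ 27.1 kg

v_e = Isp · g₀ = 201 × 9.81 = 1971.8 m/s.
After the first burn: m = 224 × exp(−180/1971.8) = 224 × 0.91276 = 204.458 kg.
After the second burn: m = 204.458 × exp(−280/1971.8) = 204.458 × 0.86762 = 177.392 kg.
Second-burn propellant = 204.458 − 177.392 = 27.066 kg.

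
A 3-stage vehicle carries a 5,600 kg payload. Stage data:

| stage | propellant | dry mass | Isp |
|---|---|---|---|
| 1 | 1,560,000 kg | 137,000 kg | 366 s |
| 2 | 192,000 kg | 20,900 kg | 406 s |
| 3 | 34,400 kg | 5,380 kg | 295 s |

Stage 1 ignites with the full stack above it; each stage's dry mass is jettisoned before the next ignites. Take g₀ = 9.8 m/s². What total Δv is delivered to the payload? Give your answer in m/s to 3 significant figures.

Δv ≈ 15200 m/s

Ignition mass of stage 1 = 1,560,000+137,000 + 192,000+20,900 + 34,400+5,380 + 5,600 = 1,955,280 kg.
Stage 1: m₀ = 1,955,280 kg, m_f = 1,955,280 − 1,560,000 = 395,280 kg; Δv = 366×9.8×ln(4.947) = 3586.8×1.5987 ≈ 5734 m/s.
Stage 2: m₀ = 258,280 kg, m_f = 258,280 − 192,000 = 66,280 kg; Δv = 406×9.8×ln(3.897) = 3978.8×1.3602 ≈ 5412 m/s.
Stage 3: m₀ = 45,380 kg, m_f = 45,380 − 34,400 = 10,980 kg; Δv = 295×9.8×ln(4.133) = 2891.0×1.4190 ≈ 4102 m/s.
Total Δv = 5734 + 5412 + 4102 = 15248 m/s.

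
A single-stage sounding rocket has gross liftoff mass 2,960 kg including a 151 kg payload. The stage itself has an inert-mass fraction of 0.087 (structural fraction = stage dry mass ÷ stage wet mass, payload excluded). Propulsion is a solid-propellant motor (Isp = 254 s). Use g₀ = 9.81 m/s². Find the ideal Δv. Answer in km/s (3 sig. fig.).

Stage wet mass = m₀ − payload = 2,960 − 151 = 2,809 kg.
Stage dry mass = ε × stage wet mass = 0.087 × 2,809 = 244.383 kg.
Burnout mass m_f = stage dry + payload = 244.383 + 151 = 395.383 kg.
v_e = Isp · g₀ = 254 × 9.81 = 2491.7 m/s.
From the ideal rocket equation, Δv = v_e · ln(2,960/395.383) = 2491.7 × ln(7.486) = 2491.7 × 2.0131 ≈ 5016 m/s.

Δv ≈ 5.02 km/s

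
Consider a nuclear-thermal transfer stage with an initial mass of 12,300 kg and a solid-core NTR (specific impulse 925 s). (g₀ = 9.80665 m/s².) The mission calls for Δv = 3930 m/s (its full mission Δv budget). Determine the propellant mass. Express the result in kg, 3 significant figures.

v_e = Isp · g₀ = 925 × 9.80665 = 9071.2 m/s.
m₀/m_f = exp(Δv / v_e) = exp(3930 / 9071.2) = exp(0.4332) = 1.5422.
m_f = 12,300 / 1.5422 = 7,975.62 kg, so propellant = m₀ − m_f = 12,300 − 7,975.62 = 4,324.38 kg.

propellant mass ≈ 4320 kg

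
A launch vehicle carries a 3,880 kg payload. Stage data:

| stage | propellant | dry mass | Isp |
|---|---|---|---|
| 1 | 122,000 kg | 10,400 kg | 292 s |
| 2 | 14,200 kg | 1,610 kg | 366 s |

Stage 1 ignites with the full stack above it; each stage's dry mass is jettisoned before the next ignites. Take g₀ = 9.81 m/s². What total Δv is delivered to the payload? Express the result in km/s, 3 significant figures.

Ignition mass of stage 1 = 122,000+10,400 + 14,200+1,610 + 3,880 = 152,090 kg.
Stage 1: m₀ = 152,090 kg, m_f = 152,090 − 122,000 = 30,090 kg; Δv = 292×9.81×ln(5.055) = 2864.5×1.6203 ≈ 4641 m/s.
Stage 2: m₀ = 19,690 kg, m_f = 19,690 − 14,200 = 5,490 kg; Δv = 366×9.81×ln(3.587) = 3590.5×1.2772 ≈ 4586 m/s.
Total Δv = 4641 + 4586 = 9227 m/s.

Δv ≈ 9.23 km/s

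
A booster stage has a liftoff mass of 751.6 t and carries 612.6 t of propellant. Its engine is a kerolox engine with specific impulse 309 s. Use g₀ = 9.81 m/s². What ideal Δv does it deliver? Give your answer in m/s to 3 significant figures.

Δv ≈ 5120 m/s

v_e = Isp · g₀ = 309 × 9.81 = 3031.3 m/s.
m_f = m₀ − m_prop = 751.6 − 612.6 = 139 t.
Δv = v_e · ln(m₀/m_f) = 3031.3 × ln(5.407) = 3031.3 × 1.6877 ≈ 5116.0 m/s.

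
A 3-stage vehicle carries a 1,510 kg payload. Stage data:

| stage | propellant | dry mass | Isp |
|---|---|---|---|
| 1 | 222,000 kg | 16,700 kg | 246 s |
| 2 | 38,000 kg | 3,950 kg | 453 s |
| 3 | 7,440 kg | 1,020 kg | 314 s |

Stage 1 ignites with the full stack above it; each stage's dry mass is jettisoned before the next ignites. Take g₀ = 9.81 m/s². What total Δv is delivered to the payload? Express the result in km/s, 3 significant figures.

Δv ≈ 13.6 km/s

Ignition mass of stage 1 = 222,000+16,700 + 38,000+3,950 + 7,440+1,020 + 1,510 = 290,620 kg.
Stage 1: m₀ = 290,620 kg, m_f = 290,620 − 222,000 = 68,620 kg; Δv = 246×9.81×ln(4.235) = 2413.3×1.4434 ≈ 3483 m/s.
Stage 2: m₀ = 51,920 kg, m_f = 51,920 − 38,000 = 13,920 kg; Δv = 453×9.81×ln(3.73) = 4443.9×1.3164 ≈ 5850 m/s.
Stage 3: m₀ = 9,970 kg, m_f = 9,970 − 7,440 = 2,530 kg; Δv = 314×9.81×ln(3.941) = 3080.3×1.3714 ≈ 4224 m/s.
Total Δv = 3483 + 5850 + 4224 = 13557 m/s.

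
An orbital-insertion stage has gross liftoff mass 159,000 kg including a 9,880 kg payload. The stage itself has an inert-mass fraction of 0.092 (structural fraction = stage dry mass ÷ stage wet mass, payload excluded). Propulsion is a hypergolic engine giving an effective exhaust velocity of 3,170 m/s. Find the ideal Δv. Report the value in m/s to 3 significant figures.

Stage wet mass = m₀ − payload = 159,000 − 9,880 = 149,120 kg.
Stage dry mass = ε × stage wet mass = 0.092 × 149,120 = 13,719 kg.
Burnout mass m_f = stage dry + payload = 13,719 + 9,880 = 23,599 kg.
Δv = v_e · ln(159,000/23,599) = 3170.0 × ln(6.738) = 3170.0 × 1.9077 ≈ 6047 m/s.

Δv ≈ 6050 m/s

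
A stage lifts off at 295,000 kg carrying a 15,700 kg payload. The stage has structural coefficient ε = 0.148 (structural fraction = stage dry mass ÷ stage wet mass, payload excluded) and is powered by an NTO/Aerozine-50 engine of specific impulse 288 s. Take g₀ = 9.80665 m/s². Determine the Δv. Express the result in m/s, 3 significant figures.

Stage wet mass = m₀ − payload = 295,000 − 15,700 = 279,300 kg.
Stage dry mass = ε × stage wet mass = 0.148 × 279,300 = 41,336.4 kg.
Burnout mass m_f = stage dry + payload = 41,336.4 + 15,700 = 57,036.4 kg.
v_e = Isp · g₀ = 288 × 9.80665 = 2824.3 m/s.
Δv = v_e · ln(295,000/57,036.4) = 2824.3 × ln(5.172) = 2824.3 × 1.6433 ≈ 4641 m/s.

Δv ≈ 4640 m/s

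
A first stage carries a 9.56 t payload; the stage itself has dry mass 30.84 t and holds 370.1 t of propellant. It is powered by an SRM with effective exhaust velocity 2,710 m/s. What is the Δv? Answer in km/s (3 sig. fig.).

Δv ≈ 6.28 km/s

m₀ = payload + dry + propellant = 9.56 + 30.84 + 370.1 = 410.5 t.
m_f = payload + dry = 9.56 + 30.84 = 40.4 t.
Rocket equation: Δv = v_e · ln(m₀/m_f) = 2710.0 × ln(10.16) = 2710.0 × 2.3185 ≈ 6283.3 m/s.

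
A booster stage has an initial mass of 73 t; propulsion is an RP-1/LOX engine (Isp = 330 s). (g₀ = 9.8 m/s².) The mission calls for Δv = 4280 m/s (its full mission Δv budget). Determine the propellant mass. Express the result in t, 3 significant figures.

propellant mass ≈ 53.6 t

v_e = Isp · g₀ = 330 × 9.8 = 3234.0 m/s.
m₀/m_f = exp(Δv / v_e) = exp(4280 / 3234.0) = exp(1.3234) = 3.7563.
m_f = 73 / 3.7563 = 19.434 t, so propellant = m₀ − m_f = 73 − 19.434 = 53.566 t.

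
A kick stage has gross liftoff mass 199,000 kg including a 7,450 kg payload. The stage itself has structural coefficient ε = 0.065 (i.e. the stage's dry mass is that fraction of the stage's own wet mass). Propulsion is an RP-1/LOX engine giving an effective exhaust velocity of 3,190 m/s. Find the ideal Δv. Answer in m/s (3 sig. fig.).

Δv ≈ 7350 m/s

Stage wet mass = m₀ − payload = 199,000 − 7,450 = 191,550 kg.
Stage dry mass = ε × stage wet mass = 0.065 × 191,550 = 12,450.8 kg.
Burnout mass m_f = stage dry + payload = 12,450.8 + 7,450 = 19,900.8 kg.
Δv = v_e · ln(199,000/19,900.8) = 3190.0 × ln(10) = 3190.0 × 2.3025 ≈ 7345 m/s.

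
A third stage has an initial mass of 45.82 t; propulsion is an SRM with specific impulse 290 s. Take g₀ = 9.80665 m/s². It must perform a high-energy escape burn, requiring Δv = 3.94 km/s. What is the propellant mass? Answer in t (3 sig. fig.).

v_e = Isp · g₀ = 290 × 9.80665 = 2843.9 m/s.
m₀/m_f = exp(Δv / v_e) = exp(3940 / 2843.9) = exp(1.3854) = 3.9965.
m_f = 45.82 / 3.9965 = 11.465 t, so propellant = m₀ − m_f = 45.82 − 11.465 = 34.355 t.

propellant mass ≈ 34.4 t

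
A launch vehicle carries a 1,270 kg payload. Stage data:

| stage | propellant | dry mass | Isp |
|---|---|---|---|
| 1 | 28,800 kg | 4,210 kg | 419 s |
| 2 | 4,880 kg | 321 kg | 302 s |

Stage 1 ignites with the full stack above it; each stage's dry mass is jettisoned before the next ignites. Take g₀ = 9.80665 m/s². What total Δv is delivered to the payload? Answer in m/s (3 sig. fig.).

Δv ≈ 9530 m/s

Ignition mass of stage 1 = 28,800+4,210 + 4,880+321 + 1,270 = 39,481 kg.
Stage 1: m₀ = 39,481 kg, m_f = 39,481 − 28,800 = 10,681 kg; Δv = 419×9.80665×ln(3.696) = 4109.0×1.3074 ≈ 5372 m/s.
Stage 2: m₀ = 6,471 kg, m_f = 6,471 − 4,880 = 1,591 kg; Δv = 302×9.80665×ln(4.067) = 2961.6×1.4030 ≈ 4155 m/s.
Total Δv = 5372 + 4155 = 9527 m/s.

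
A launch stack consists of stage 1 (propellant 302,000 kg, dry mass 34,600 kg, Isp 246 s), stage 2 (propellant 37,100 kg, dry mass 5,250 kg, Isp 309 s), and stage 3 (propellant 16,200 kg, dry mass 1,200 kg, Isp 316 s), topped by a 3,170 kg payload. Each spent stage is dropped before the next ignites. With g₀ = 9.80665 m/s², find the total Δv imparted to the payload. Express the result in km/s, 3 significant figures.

Δv ≈ 10.9 km/s

Ignition mass of stage 1 = 302,000+34,600 + 37,100+5,250 + 16,200+1,200 + 3,170 = 399,520 kg.
Stage 1: m₀ = 399,520 kg, m_f = 399,520 − 302,000 = 97,520 kg; Δv = 246×9.80665×ln(4.097) = 2412.4×1.4102 ≈ 3402 m/s.
Stage 2: m₀ = 62,920 kg, m_f = 62,920 − 37,100 = 25,820 kg; Δv = 309×9.80665×ln(2.437) = 3030.3×0.8907 ≈ 2699 m/s.
Stage 3: m₀ = 20,570 kg, m_f = 20,570 − 16,200 = 4,370 kg; Δv = 316×9.80665×ln(4.707) = 3098.9×1.5491 ≈ 4800 m/s.
Total Δv = 3402 + 2699 + 4800 = 10901 m/s.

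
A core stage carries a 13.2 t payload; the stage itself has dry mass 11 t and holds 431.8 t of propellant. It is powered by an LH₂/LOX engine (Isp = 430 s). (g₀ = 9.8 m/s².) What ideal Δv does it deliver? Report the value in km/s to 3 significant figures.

Δv ≈ 12.4 km/s

v_e = Isp · g₀ = 430 × 9.8 = 4214.0 m/s.
m₀ = payload + dry + propellant = 13.2 + 11 + 431.8 = 456 t.
m_f = payload + dry = 13.2 + 11 = 24.2 t.
By the Tsiolkovsky rocket equation, Δv = v_e · ln(m₀/m_f) = 4214.0 × ln(18.84) = 4214.0 × 2.9361 ≈ 12372.9 m/s.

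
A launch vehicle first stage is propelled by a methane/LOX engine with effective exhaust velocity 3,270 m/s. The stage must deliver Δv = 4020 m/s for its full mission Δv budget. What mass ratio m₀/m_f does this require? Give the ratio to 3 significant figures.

mass ratio ≈ 3.42

m₀/m_f = exp(Δv / v_e) = exp(4020 / 3270.0) = exp(1.2294) = 3.4190.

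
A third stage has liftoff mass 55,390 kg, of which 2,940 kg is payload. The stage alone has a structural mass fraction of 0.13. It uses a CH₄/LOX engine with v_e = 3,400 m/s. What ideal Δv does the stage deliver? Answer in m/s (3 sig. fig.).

Δv ≈ 5900 m/s

Stage wet mass = m₀ − payload = 55,390 − 2,940 = 52,450 kg.
Stage dry mass = ε × stage wet mass = 0.13 × 52,450 = 6,818.5 kg.
Burnout mass m_f = stage dry + payload = 6,818.5 + 2,940 = 9,758.5 kg.
From the ideal rocket equation, Δv = v_e · ln(55,390/9,758.5) = 3400.0 × ln(5.676) = 3400.0 × 1.7363 ≈ 5903 m/s.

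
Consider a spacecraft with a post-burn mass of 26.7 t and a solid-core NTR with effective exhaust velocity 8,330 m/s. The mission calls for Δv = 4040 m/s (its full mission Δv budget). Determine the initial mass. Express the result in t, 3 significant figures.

initial mass ≈ 43.4 t

By the Tsiolkovsky rocket equation, m₀/m_f = exp(Δv / v_e) = exp(4040 / 8330.0) = exp(0.4850) = 1.6242.
m₀ = m_f × 1.6242 = 26.7 × 1.6242 = 43.3661 t.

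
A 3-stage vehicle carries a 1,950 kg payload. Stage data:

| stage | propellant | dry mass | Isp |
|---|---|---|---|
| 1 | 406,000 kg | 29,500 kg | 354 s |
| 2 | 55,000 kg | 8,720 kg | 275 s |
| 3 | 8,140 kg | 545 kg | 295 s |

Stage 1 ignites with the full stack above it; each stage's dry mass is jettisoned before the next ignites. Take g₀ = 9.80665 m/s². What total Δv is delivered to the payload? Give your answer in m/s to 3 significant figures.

Δv ≈ 13300 m/s

Ignition mass of stage 1 = 406,000+29,500 + 55,000+8,720 + 8,140+545 + 1,950 = 509,855 kg.
Stage 1: m₀ = 509,855 kg, m_f = 509,855 − 406,000 = 103,855 kg; Δv = 354×9.80665×ln(4.909) = 3471.6×1.5911 ≈ 5524 m/s.
Stage 2: m₀ = 74,355 kg, m_f = 74,355 − 55,000 = 19,355 kg; Δv = 275×9.80665×ln(3.842) = 2696.8×1.3459 ≈ 3630 m/s.
Stage 3: m₀ = 10,635 kg, m_f = 10,635 − 8,140 = 2,495 kg; Δv = 295×9.80665×ln(4.263) = 2893.0×1.4499 ≈ 4194 m/s.
Total Δv = 5524 + 3630 + 4194 = 13348 m/s.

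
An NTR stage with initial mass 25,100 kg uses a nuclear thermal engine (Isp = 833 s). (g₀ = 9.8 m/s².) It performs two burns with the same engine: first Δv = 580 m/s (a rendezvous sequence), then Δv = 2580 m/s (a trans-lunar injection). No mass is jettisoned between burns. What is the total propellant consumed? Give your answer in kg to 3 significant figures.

v_e = Isp · g₀ = 833 × 9.8 = 8163.4 m/s.
After the first burn: m = 25100 × exp(−580/8163.4) = 25100 × 0.93142 = 23,378.6 kg.
After the second burn: m = 23,378.6 × exp(−2580/8163.4) = 23,378.6 × 0.72903 = 17,043.7 kg.
Total propellant = m₀ − m_final = 25100 − 17,043.7 = 8,056.3 kg.

total propellant consumed ≈ 8060 kg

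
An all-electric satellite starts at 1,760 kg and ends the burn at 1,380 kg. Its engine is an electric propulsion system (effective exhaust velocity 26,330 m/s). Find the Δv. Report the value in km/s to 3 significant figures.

Δv = v_e · ln(m₀/m_f) = 26330.0 × ln(1.275) = 26330.0 × 0.2432 ≈ 6404.3 m/s.

Δv ≈ 6.40 km/s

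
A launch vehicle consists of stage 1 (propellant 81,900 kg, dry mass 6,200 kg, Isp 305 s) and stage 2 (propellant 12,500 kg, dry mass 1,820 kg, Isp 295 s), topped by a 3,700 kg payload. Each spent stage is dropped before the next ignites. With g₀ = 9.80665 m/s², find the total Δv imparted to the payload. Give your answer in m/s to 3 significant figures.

Δv ≈ 7840 m/s

Ignition mass of stage 1 = 81,900+6,200 + 12,500+1,820 + 3,700 = 106,120 kg.
Stage 1: m₀ = 106,120 kg, m_f = 106,120 − 81,900 = 24,220 kg; Δv = 305×9.80665×ln(4.382) = 2991.0×1.4774 ≈ 4419 m/s.
Stage 2: m₀ = 18,020 kg, m_f = 18,020 − 12,500 = 5,520 kg; Δv = 295×9.80665×ln(3.264) = 2893.0×1.1831 ≈ 3423 m/s.
Total Δv = 4419 + 3423 = 7842 m/s.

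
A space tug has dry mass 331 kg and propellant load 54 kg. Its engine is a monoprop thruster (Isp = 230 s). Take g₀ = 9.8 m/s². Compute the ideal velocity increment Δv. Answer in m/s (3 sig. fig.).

v_e = Isp · g₀ = 230 × 9.8 = 2254.0 m/s.
m₀ = m_dry + m_prop = 331 + 54 = 385 kg.
From the ideal rocket equation, Δv = v_e · ln(m₀/m_f) = 2254.0 × ln(1.163) = 2254.0 × 0.1511 ≈ 340.6 m/s.

Δv ≈ 341 m/s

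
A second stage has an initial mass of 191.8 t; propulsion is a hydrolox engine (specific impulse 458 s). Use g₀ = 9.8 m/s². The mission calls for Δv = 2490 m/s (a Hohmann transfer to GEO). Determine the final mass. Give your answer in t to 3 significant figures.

v_e = Isp · g₀ = 458 × 9.8 = 4488.4 m/s.
Using Δv = v_e ln(m₀/m_f): m₀/m_f = exp(Δv / v_e) = exp(2490 / 4488.4) = exp(0.5548) = 1.7415.
m_f = m₀ / 1.7415 = 191.8 / 1.7415 = 110.135 t.

final mass ≈ 110 t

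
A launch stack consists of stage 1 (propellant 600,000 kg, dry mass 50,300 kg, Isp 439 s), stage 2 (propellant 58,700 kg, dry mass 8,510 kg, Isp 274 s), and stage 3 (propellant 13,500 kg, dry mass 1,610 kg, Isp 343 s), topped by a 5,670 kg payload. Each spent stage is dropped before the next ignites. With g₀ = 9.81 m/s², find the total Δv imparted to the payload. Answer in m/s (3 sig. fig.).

Δv ≈ 13700 m/s

Ignition mass of stage 1 = 600,000+50,300 + 58,700+8,510 + 13,500+1,610 + 5,670 = 738,290 kg.
Stage 1: m₀ = 738,290 kg, m_f = 738,290 − 600,000 = 138,290 kg; Δv = 439×9.81×ln(5.339) = 4306.6×1.6750 ≈ 7213 m/s.
Stage 2: m₀ = 87,990 kg, m_f = 87,990 − 58,700 = 29,290 kg; Δv = 274×9.81×ln(3.004) = 2687.9×1.1000 ≈ 2957 m/s.
Stage 3: m₀ = 20,780 kg, m_f = 20,780 − 13,500 = 7,280 kg; Δv = 343×9.81×ln(2.854) = 3364.8×1.0489 ≈ 3529 m/s.
Total Δv = 7213 + 2957 + 3529 = 13699 m/s.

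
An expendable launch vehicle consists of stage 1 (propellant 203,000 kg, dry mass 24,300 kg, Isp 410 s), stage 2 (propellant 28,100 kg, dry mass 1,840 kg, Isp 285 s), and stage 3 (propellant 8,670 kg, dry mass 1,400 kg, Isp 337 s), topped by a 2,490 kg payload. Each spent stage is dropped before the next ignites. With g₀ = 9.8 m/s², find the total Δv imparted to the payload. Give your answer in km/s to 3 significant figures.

Δv ≈ 12.5 km/s

Ignition mass of stage 1 = 203,000+24,300 + 28,100+1,840 + 8,670+1,400 + 2,490 = 269,800 kg.
Stage 1: m₀ = 269,800 kg, m_f = 269,800 − 203,000 = 66,800 kg; Δv = 410×9.8×ln(4.039) = 4018.0×1.3960 ≈ 5609 m/s.
Stage 2: m₀ = 42,500 kg, m_f = 42,500 − 28,100 = 14,400 kg; Δv = 285×9.8×ln(2.951) = 2793.0×1.0823 ≈ 3023 m/s.
Stage 3: m₀ = 12,560 kg, m_f = 12,560 − 8,670 = 3,890 kg; Δv = 337×9.8×ln(3.229) = 3302.6×1.1721 ≈ 3871 m/s.
Total Δv = 5609 + 3023 + 3871 = 12503 m/s.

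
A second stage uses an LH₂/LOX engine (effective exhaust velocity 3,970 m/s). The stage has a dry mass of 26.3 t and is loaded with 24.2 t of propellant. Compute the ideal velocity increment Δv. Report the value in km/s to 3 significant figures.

m₀ = m_dry + m_prop = 26.3 + 24.2 = 50.5 t.
Δv = v_e · ln(m₀/m_f) = 3970.0 × ln(1.92) = 3970.0 × 0.6524 ≈ 2590.0 m/s.

Δv ≈ 2.59 km/s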